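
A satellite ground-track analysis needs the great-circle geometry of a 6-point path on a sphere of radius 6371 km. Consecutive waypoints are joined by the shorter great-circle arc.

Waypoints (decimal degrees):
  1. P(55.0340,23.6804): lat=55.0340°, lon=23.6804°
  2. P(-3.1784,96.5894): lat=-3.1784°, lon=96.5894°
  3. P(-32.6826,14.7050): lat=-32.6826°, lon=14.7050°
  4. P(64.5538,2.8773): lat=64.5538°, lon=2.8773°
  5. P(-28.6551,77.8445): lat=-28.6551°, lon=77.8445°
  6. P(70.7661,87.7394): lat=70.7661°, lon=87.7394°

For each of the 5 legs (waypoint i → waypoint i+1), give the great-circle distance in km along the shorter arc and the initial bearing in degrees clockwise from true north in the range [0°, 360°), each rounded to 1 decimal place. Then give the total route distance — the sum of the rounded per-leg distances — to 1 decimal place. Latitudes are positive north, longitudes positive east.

Leg 1: dist=9223.7 km, bearing=105.9°
Leg 2: dist=9057.4 km, bearing=237.4°
Leg 3: dist=10861.5 km, bearing=354.9°
Leg 4: dist=12185.4 km, bearing=115.9°
Leg 5: dist=11082.9 km, bearing=3.3°
Total: 52410.9 km

Leg 1: φ1=0.9605245, φ2=-0.0554735, Δφ=-1.0159980, Δλ=1.2725021 rad; a=sin²(Δφ/2)+cosφ1·cosφ2·sin²(Δλ/2)=0.4386351571; c=2·atan2(√a, √(1-a))=1.447756429; dist=6371·c=9223.656 ≈ 9223.7 km; running total=9223.7 km
Leg 1 bearing: y=sinΔλ·cosφ2=0.95436886, x=cosφ1·sinφ2-sinφ1·cosφ2·cosΔλ=-0.27224530; θ=atan2(y, x)=105.9214° ≈ 105.9°
Leg 2: φ1=-0.0554735, φ2=-0.5704190, Δφ=-0.5149454, Δλ=-1.4291524 rad; a=sin²(Δφ/2)+cosφ1·cosφ2·sin²(Δλ/2)=0.4257116895; c=2·atan2(√a, √(1-a))=1.421667565; dist=6371·c=9057.444 ≈ 9057.4 km; running total=18281.1 km
Leg 2 bearing: y=sinΔλ·cosφ2=-0.83324565, x=cosφ1·sinφ2-sinφ1·cosφ2·cosΔλ=-0.53256612; θ=atan2(y, x)=-122.5845° <0 so +360° → 237.4155° ≈ 237.4°
Leg 3: φ1=-0.5704190, φ2=1.1266764, Δφ=1.6970953, Δλ=-0.2064323 rad; a=sin²(Δφ/2)+cosφ1·cosφ2·sin²(Δλ/2)=0.5668208121; c=2·atan2(√a, √(1-a))=1.704838991; dist=6371·c=10861.529 ≈ 10861.5 km; running total=29142.6 km
Leg 3 bearing: y=sinΔλ·cosφ2=-0.08806779, x=cosφ1·sinφ2-sinφ1·cosφ2·cosΔλ=0.98710890; θ=atan2(y, x)=-5.0983° <0 so +360° → 354.9017° ≈ 354.9°
Leg 4: φ1=1.1266764, φ2=-0.5001258, Δφ=-1.6268022, Δλ=1.3084245 rad; a=sin²(Δφ/2)+cosφ1·cosφ2·sin²(Δλ/2)=0.6676111897; c=2·atan2(√a, √(1-a))=1.912637584; dist=6371·c=12185.414 ≈ 12185.4 km; running total=41328.0 km
Leg 4 bearing: y=sinΔλ·cosφ2=0.84749122, x=cosφ1·sinφ2-sinφ1·cosφ2·cosΔλ=-0.41156359; θ=atan2(y, x)=115.9024° ≈ 115.9°
Leg 5: φ1=-0.5001258, φ2=1.2351014, Δφ=1.7352273, Δλ=0.1726986 rad; a=sin²(Δφ/2)+cosφ1·cosφ2·sin²(Δλ/2)=0.5839955684; c=2·atan2(√a, √(1-a))=1.739587817; dist=6371·c=11082.914 ≈ 11082.9 km; running total=52410.9 km
Leg 5 bearing: y=sinΔλ·cosφ2=0.05660892, x=cosφ1·sinφ2-sinφ1·cosφ2·cosΔλ=0.98416178; θ=atan2(y, x)=3.2920° ≈ 3.3°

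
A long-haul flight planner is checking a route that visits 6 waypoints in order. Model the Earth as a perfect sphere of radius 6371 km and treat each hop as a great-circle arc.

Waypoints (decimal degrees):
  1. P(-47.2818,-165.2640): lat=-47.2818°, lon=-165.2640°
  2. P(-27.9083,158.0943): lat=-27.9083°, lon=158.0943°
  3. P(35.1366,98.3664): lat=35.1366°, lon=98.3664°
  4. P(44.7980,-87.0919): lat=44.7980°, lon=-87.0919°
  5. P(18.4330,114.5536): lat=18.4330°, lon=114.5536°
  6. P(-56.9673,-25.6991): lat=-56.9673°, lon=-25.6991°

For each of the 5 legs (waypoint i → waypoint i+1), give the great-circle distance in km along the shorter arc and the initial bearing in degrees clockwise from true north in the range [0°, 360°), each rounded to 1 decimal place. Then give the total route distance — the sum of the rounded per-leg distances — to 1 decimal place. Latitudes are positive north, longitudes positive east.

Leg 1: dist=3827.4 km, bearing=291.1°
Leg 2: dist=9401.9 km, bearing=314.8°
Leg 3: dist=11109.7 km, bearing=3.9°
Leg 4: dist=12649.7 km, bearing=337.5°
Leg 5: dist=14622.9 km, bearing=207.7°
Total: 51611.6 km

Leg 1: φ1=-0.8252231, φ2=-0.4870917, Δφ=0.3381314, Δλ=5.6436670 rad; a=sin²(Δφ/2)+cosφ1·cosφ2·sin²(Δλ/2)=0.0875469607; c=2·atan2(√a, √(1-a))=0.600760300; dist=6371·c=3827.444 ≈ 3827.4 km; running total=3827.4 km
Leg 1 bearing: y=sinΔλ·cosφ2=-0.52739883, x=cosφ1·sinφ2-sinφ1·cosφ2·cosΔλ=0.20342182; θ=atan2(y, x)=-68.9080° <0 so +360° → 291.0920° ≈ 291.1°
Leg 2: φ1=-0.4870917, φ2=0.6132494, Δφ=1.1003411, Δλ=-1.0424485 rad; a=sin²(Δφ/2)+cosφ1·cosφ2·sin²(Δλ/2)=0.4525379821; c=2·atan2(√a, √(1-a))=1.475729157; dist=6371·c=9401.870 ≈ 9401.9 km; running total=13229.3 km
Leg 2 bearing: y=sinΔλ·cosφ2=-0.70627038, x=cosφ1·sinφ2-sinφ1·cosφ2·cosΔλ=0.70154942; θ=atan2(y, x)=-45.1921° <0 so +360° → 314.8079° ≈ 314.8°
Leg 3: φ1=0.6132494, φ2=0.7818726, Δφ=0.1686232, Δλ=-3.2368580 rad; a=sin²(Δφ/2)+cosφ1·cosφ2·sin²(Δλ/2)=0.5860704672; c=2·atan2(√a, √(1-a))=1.743798963; dist=6371·c=11109.743 ≈ 11109.7 km; running total=24339.0 km
Leg 3 bearing: y=sinΔλ·cosφ2=0.06749761, x=cosφ1·sinφ2-sinφ1·cosφ2·cosΔλ=0.98275713; θ=atan2(y, x)=3.9290° ≈ 3.9°
Leg 4: φ1=0.7818726, φ2=0.3217165, Δφ=-0.4601561, Δλ=3.5193779 rad; a=sin²(Δφ/2)+cosφ1·cosφ2·sin²(Δλ/2)=0.7014619279; c=2·atan2(√a, √(1-a))=1.985505590; dist=6371·c=12649.656 ≈ 12649.7 km; running total=36988.7 km
Leg 4 bearing: y=sinΔλ·cosφ2=-0.34993794, x=cosφ1·sinφ2-sinφ1·cosφ2·cosΔλ=0.84569250; θ=atan2(y, x)=-22.4792° <0 so +360° → 337.5208° ≈ 337.5°
Leg 5: φ1=0.3217165, φ2=-0.9942670, Δφ=-1.3159835, Δλ=-2.4478714 rad; a=sin²(Δφ/2)+cosφ1·cosφ2·sin²(Δλ/2)=0.8313537636; c=2·atan2(√a, √(1-a))=2.295224774; dist=6371·c=14622.877 ≈ 14622.9 km; running total=51611.6 km
Leg 5 bearing: y=sinΔλ·cosφ2=-0.34854970, x=cosφ1·sinφ2-sinφ1·cosφ2·cosΔλ=-0.66282112; θ=atan2(y, x)=-152.2620° <0 so +360° → 207.7380° ≈ 207.7°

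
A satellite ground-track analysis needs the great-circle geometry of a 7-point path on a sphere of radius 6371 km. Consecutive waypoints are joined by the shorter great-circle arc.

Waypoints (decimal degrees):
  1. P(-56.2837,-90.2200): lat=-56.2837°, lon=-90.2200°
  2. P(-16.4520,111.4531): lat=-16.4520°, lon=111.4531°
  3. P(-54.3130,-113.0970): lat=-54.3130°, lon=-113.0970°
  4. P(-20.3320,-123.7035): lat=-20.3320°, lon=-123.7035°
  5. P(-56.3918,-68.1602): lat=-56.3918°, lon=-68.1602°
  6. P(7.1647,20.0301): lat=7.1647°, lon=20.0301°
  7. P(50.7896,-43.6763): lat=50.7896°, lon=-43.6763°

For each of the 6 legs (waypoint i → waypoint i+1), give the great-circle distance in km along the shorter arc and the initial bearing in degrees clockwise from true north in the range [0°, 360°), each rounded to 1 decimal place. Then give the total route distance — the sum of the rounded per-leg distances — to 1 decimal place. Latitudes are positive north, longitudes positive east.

Leg 1: φ1=-0.9823359, φ2=-0.2871416, Δφ=0.6951943, Δλ=3.5198596 rad; a=sin²(Δφ/2)+cosφ1·cosφ2·sin²(Δλ/2)=0.6295728399; c=2·atan2(√a, √(1-a))=1.832933887; dist=6371·c=11677.622 ≈ 11677.6 km; running total=11677.6 km
Leg 1 bearing: y=sinΔλ·cosφ2=-0.35418994, x=cosφ1·sinφ2-sinφ1·cosφ2·cosΔλ=-0.89855050; θ=atan2(y, x)=-158.4867° <0 so +360° → 201.5133° ≈ 201.5°
Leg 2: φ1=-0.2871416, φ2=-0.9479407, Δφ=-0.6607991, Δλ=-3.9191386 rad; a=sin²(Δφ/2)+cosφ1·cosφ2·sin²(Δλ/2)=0.5843359341; c=2·atan2(√a, √(1-a))=1.740278403; dist=6371·c=11087.314 ≈ 11087.3 km; running total=22764.9 km
Leg 2 bearing: y=sinΔλ·cosφ2=0.40924395, x=cosφ1·sinφ2-sinφ1·cosφ2·cosΔλ=-0.89669905; θ=atan2(y, x)=155.4685° ≈ 155.5°
Leg 3: φ1=-0.9479407, φ2=-0.3548603, Δφ=0.5930803, Δλ=-0.1851183 rad; a=sin²(Δφ/2)+cosφ1·cosφ2·sin²(Δλ/2)=0.0900615032; c=2·atan2(√a, √(1-a))=0.609600185; dist=6371·c=3883.763 ≈ 3883.8 km; running total=26648.7 km
Leg 3 bearing: y=sinΔλ·cosφ2=-0.17259483, x=cosφ1·sinφ2-sinφ1·cosφ2·cosΔλ=0.54590543; θ=atan2(y, x)=-17.5450° <0 so +360° → 342.4550° ≈ 342.5°
Leg 4: φ1=-0.3548603, φ2=-0.9842226, Δφ=-0.6293622, Δλ=0.9694135 rad; a=sin²(Δφ/2)+cosφ1·cosφ2·sin²(Δλ/2)=0.2084829749; c=2·atan2(√a, √(1-a))=0.948338162; dist=6371·c=6041.862 ≈ 6041.9 km; running total=32690.6 km
Leg 4 bearing: y=sinΔλ·cosφ2=0.45639950, x=cosφ1·sinφ2-sinφ1·cosφ2·cosΔλ=-0.67213897; θ=atan2(y, x)=145.8225° ≈ 145.8°
Leg 5: φ1=-0.9842226, φ2=0.1250476, Δφ=1.1092702, Δλ=1.5392111 rad; a=sin²(Δφ/2)+cosφ1·cosφ2·sin²(Δλ/2)=0.5432651649; c=2·atan2(√a, √(1-a))=1.657435005; dist=6371·c=10559.518 ≈ 10559.5 km; running total=43250.1 km
Leg 5 bearing: y=sinΔλ·cosφ2=0.99169685, x=cosφ1·sinφ2-sinφ1·cosφ2·cosΔλ=0.09513071; θ=atan2(y, x)=84.5205° ≈ 84.5°
Leg 6: φ1=0.1250476, φ2=0.8864457, Δφ=0.7613981, Δλ=-1.1118864 rad; a=sin²(Δφ/2)+cosφ1·cosφ2·sin²(Δλ/2)=0.3127576467; c=2·atan2(√a, √(1-a))=1.186955347; dist=6371·c=7562.093 ≈ 7562.1 km; running total=50812.2 km
Leg 6 bearing: y=sinΔλ·cosφ2=-0.56676307, x=cosφ1·sinφ2-sinφ1·cosφ2·cosΔλ=0.73385341; θ=atan2(y, x)=-37.6793° <0 so +360° → 322.3207° ≈ 322.3°

Leg 1: dist=11677.6 km, bearing=201.5°
Leg 2: dist=11087.3 km, bearing=155.5°
Leg 3: dist=3883.8 km, bearing=342.5°
Leg 4: dist=6041.9 km, bearing=145.8°
Leg 5: dist=10559.5 km, bearing=84.5°
Leg 6: dist=7562.1 km, bearing=322.3°
Total: 50812.2 km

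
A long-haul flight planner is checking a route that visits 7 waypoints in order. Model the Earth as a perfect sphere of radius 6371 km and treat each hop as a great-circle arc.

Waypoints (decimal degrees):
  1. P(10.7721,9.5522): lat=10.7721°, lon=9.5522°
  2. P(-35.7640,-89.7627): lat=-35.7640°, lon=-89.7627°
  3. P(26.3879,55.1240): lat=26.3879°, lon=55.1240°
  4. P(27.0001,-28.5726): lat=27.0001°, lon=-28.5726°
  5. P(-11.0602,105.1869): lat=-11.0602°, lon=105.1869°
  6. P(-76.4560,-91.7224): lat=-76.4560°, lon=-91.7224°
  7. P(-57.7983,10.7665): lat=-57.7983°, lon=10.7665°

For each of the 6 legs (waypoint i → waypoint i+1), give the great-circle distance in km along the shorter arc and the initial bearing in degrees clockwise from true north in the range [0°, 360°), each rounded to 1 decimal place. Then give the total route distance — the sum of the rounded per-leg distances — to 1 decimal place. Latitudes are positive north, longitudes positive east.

Leg 1: dist=11540.2 km, bearing=235.5°
Leg 2: dist=16533.5 km, bearing=97.5°
Leg 3: dist=8137.0 km, bearing=292.3°
Leg 4: dist=14875.7 km, bearing=79.0°
Leg 5: dist=10220.4 km, bearing=176.1°
Leg 6: dist=4145.6 km, bearing=120.8°
Total: 65452.4 km

Leg 1: φ1=0.1880086, φ2=-0.6241996, Δφ=-0.8122082, Δλ=-1.7333720 rad; a=sin²(Δφ/2)+cosφ1·cosφ2·sin²(Δλ/2)=0.6191296397; c=2·atan2(√a, √(1-a))=1.811369446; dist=6371·c=11540.235 ≈ 11540.2 km; running total=11540.2 km
Leg 1 bearing: y=sinΔλ·cosφ2=-0.80073139, x=cosφ1·sinφ2-sinφ1·cosφ2·cosΔλ=-0.54960145; θ=atan2(y, x)=-124.4647° <0 so +360° → 235.5353° ≈ 235.5°
Leg 2: φ1=-0.6241996, φ2=0.4605557, Δφ=1.0847553, Δλ=2.5287500 rad; a=sin²(Δφ/2)+cosφ1·cosφ2·sin²(Δλ/2)=0.9271794947; c=2·atan2(√a, √(1-a))=2.595112449; dist=6371·c=16533.461 ≈ 16533.5 km; running total=28073.7 km
Leg 2 bearing: y=sinΔλ·cosφ2=0.51526306, x=cosφ1·sinφ2-sinφ1·cosφ2·cosΔλ=-0.06763648; θ=atan2(y, x)=97.4782° ≈ 97.5°
Leg 3: φ1=0.4605557, φ2=0.4712406, Δφ=0.0106849, Δλ=-1.4607812 rad; a=sin²(Δφ/2)+cosφ1·cosφ2·sin²(Δλ/2)=0.3552957770; c=2·atan2(√a, √(1-a))=1.277187548; dist=6371·c=8136.962 ≈ 8137.0 km; running total=36210.7 km
Leg 3 bearing: y=sinΔλ·cosφ2=-0.88561910, x=cosφ1·sinφ2-sinφ1·cosφ2·cosΔλ=0.36321007; θ=atan2(y, x)=-67.7005° <0 so +360° → 292.2995° ≈ 292.3°
Leg 4: φ1=0.4712406, φ2=-0.1930369, Δφ=-0.6642775, Δλ=2.3345437 rad; a=sin²(Δφ/2)+cosφ1·cosφ2·sin²(Δλ/2)=0.8459483299; c=2·atan2(√a, √(1-a))=2.334909049; dist=6371·c=14875.706 ≈ 14875.7 km; running total=51086.4 km
Leg 4 bearing: y=sinΔλ·cosφ2=0.70883435, x=cosφ1·sinφ2-sinφ1·cosφ2·cosΔλ=0.13723291; θ=atan2(y, x)=79.0429° ≈ 79.0°
Leg 5: φ1=-0.1930369, φ2=-1.3344089, Δφ=-1.1413720, Δλ=-3.4367156 rad; a=sin²(Δφ/2)+cosφ1·cosφ2·sin²(Δλ/2)=0.5167000017; c=2·atan2(√a, √(1-a))=1.604202543; dist=6371·c=10220.374 ≈ 10220.4 km; running total=61306.8 km
Leg 5 bearing: y=sinΔλ·cosφ2=0.06811650, x=cosφ1·sinφ2-sinφ1·cosφ2·cosΔλ=-0.99711814; θ=atan2(y, x)=176.0920° ≈ 176.1°
Leg 6: φ1=-1.3344089, φ2=-1.0087706, Δφ=0.3256383, Δλ=1.7887688 rad; a=sin²(Δφ/2)+cosφ1·cosφ2·sin²(Δλ/2)=0.1021714308; c=2·atan2(√a, √(1-a))=0.650704680; dist=6371·c=4145.640 ≈ 4145.6 km; running total=65452.4 km
Leg 6 bearing: y=sinΔλ·cosφ2=0.52029183, x=cosφ1·sinφ2-sinφ1·cosφ2·cosΔλ=-0.31020337; θ=atan2(y, x)=120.8038° ≈ 120.8°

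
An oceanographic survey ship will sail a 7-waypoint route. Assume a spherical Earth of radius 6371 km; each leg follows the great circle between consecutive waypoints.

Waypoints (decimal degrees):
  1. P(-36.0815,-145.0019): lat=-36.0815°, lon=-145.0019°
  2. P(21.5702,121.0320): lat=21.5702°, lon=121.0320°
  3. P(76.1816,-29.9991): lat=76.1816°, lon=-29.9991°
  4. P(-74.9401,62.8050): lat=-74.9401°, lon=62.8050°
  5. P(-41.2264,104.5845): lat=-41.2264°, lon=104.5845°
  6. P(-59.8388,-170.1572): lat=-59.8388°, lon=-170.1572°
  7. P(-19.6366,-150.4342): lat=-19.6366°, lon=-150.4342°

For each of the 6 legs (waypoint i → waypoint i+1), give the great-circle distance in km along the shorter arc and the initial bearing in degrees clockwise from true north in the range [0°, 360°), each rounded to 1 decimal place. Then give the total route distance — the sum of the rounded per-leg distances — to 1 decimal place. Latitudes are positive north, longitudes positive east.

Leg 1: φ1=-0.6297410, φ2=0.3764710, Δφ=1.0062120, Δλ=4.6431675 rad; a=sin²(Δφ/2)+cosφ1·cosφ2·sin²(Δλ/2)=0.6342504137; c=2·atan2(√a, √(1-a))=1.842632698; dist=6371·c=11739.413 ≈ 11739.4 km; running total=11739.4 km
Leg 1 bearing: y=sinΔλ·cosφ2=-0.92774069, x=cosφ1·sinφ2-sinφ1·cosφ2·cosΔλ=0.25923834; θ=atan2(y, x)=-74.3881° <0 so +360° → 285.6119° ≈ 285.6°
Leg 2: φ1=0.3764710, φ2=1.3296197, Δφ=0.9531487, Δλ=-2.6359900 rad; a=sin²(Δφ/2)+cosφ1·cosφ2·sin²(Δλ/2)=0.4186635430; c=2·atan2(√a, √(1-a))=1.407397278; dist=6371·c=8966.528 ≈ 8966.5 km; running total=20705.9 km
Leg 2 bearing: y=sinΔλ·cosφ2=-0.11568110, x=cosφ1·sinφ2-sinφ1·cosφ2·cosΔλ=0.97987520; θ=atan2(y, x)=-6.7330° <0 so +360° → 353.2670° ≈ 353.3°
Leg 3: φ1=1.3296197, φ2=-1.3079515, Δφ=-2.6375712, Δλ=1.6197371 rad; a=sin²(Δφ/2)+cosφ1·cosφ2·sin²(Δλ/2)=0.9703711870; c=2·atan2(√a, √(1-a))=2.795609133; dist=6371·c=17810.826 ≈ 17810.8 km; running total=38516.7 km
Leg 3 bearing: y=sinΔλ·cosφ2=0.25951762, x=cosφ1·sinφ2-sinφ1·cosφ2·cosΔλ=-0.21829885; θ=atan2(y, x)=130.0696° ≈ 130.1°
Leg 4: φ1=-1.3079515, φ2=-0.7195364, Δφ=0.5884151, Δλ=0.7291898 rad; a=sin²(Δφ/2)+cosφ1·cosφ2·sin²(Δλ/2)=0.1089355450; c=2·atan2(√a, √(1-a))=0.672721246; dist=6371·c=4285.907 ≈ 4285.9 km; running total=42802.6 km
Leg 4 bearing: y=sinΔλ·cosφ2=0.50110598, x=cosφ1·sinφ2-sinφ1·cosφ2·cosΔλ=0.37036086; θ=atan2(y, x)=53.5324° ≈ 53.5°
Leg 5: φ1=-0.7195364, φ2=-1.0443841, Δφ=-0.3248477, Δλ=-4.7951473 rad; a=sin²(Δφ/2)+cosφ1·cosφ2·sin²(Δλ/2)=0.1994748967; c=2·atan2(√a, √(1-a))=0.925981812; dist=6371·c=5899.430 ≈ 5899.4 km; running total=48702.0 km
Leg 5 bearing: y=sinΔλ·cosφ2=0.50071497, x=cosφ1·sinφ2-sinφ1·cosφ2·cosΔλ=-0.62291506; θ=atan2(y, x)=141.2068° ≈ 141.2°
Leg 6: φ1=-1.0443841, φ2=-0.3427233, Δφ=0.7016608, Δλ=0.3442313 rad; a=sin²(Δφ/2)+cosφ1·cosφ2·sin²(Δλ/2)=0.1319949054; c=2·atan2(√a, √(1-a))=0.743638633; dist=6371·c=4737.722 ≈ 4737.7 km; running total=53439.7 km
Leg 6 bearing: y=sinΔλ·cosφ2=0.31784673, x=cosφ1·sinφ2-sinφ1·cosφ2·cosΔλ=0.59771436; θ=atan2(y, x)=28.0027° ≈ 28.0°

Leg 1: dist=11739.4 km, bearing=285.6°
Leg 2: dist=8966.5 km, bearing=353.3°
Leg 3: dist=17810.8 km, bearing=130.1°
Leg 4: dist=4285.9 km, bearing=53.5°
Leg 5: dist=5899.4 km, bearing=141.2°
Leg 6: dist=4737.7 km, bearing=28.0°
Total: 53439.7 km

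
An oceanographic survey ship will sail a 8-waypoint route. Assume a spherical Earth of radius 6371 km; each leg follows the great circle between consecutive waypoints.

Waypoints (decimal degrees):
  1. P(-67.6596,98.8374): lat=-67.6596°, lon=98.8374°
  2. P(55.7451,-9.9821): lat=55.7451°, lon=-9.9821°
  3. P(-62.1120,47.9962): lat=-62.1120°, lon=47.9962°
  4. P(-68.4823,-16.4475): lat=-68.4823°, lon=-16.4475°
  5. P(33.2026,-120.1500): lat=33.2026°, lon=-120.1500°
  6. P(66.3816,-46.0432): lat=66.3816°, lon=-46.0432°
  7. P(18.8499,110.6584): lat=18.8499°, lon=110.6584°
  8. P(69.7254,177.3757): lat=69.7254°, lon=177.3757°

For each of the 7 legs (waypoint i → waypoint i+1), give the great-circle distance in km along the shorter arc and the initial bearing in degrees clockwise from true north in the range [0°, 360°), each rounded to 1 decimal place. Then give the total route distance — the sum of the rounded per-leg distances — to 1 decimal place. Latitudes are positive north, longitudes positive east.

Leg 1: φ1=-1.1808828, φ2=0.9729355, Δφ=2.1538183, Δλ=-1.8992586 rad; a=sin²(Δφ/2)+cosφ1·cosφ2·sin²(Δλ/2)=0.9167609424; c=2·atan2(√a, √(1-a))=2.556248300; dist=6371·c=16285.858 ≈ 16285.9 km; running total=16285.9 km
Leg 1 bearing: y=sinΔλ·cosφ2=-0.53278402, x=cosφ1·sinφ2-sinφ1·cosφ2·cosΔλ=0.14622741; θ=atan2(y, x)=-74.6526° <0 so +360° → 285.3474° ≈ 285.3°
Leg 2: φ1=0.9729355, φ2=-1.0840589, Δφ=-2.0569944, Δλ=1.0119122 rad; a=sin²(Δφ/2)+cosφ1·cosφ2·sin²(Δλ/2)=0.7954736267; c=2·atan2(√a, √(1-a))=2.203028881; dist=6371·c=14035.497 ≈ 14035.5 km; running total=30321.4 km
Leg 2 bearing: y=sinΔλ·cosφ2=0.39657610, x=cosφ1·sinφ2-sinφ1·cosφ2·cosΔλ=-0.70250177; θ=atan2(y, x)=150.5544° ≈ 150.6°
Leg 3: φ1=-1.0840589, φ2=-1.1952416, Δφ=-0.1111827, Δλ=-1.1247547 rad; a=sin²(Δφ/2)+cosφ1·cosφ2·sin²(Δλ/2)=0.0518628934; c=2·atan2(√a, √(1-a))=0.459500330; dist=6371·c=2927.477 ≈ 2927.5 km; running total=33248.9 km
Leg 3 bearing: y=sinΔλ·cosφ2=-0.33090270, x=cosφ1·sinφ2-sinφ1·cosφ2·cosΔλ=-0.29528958; θ=atan2(y, x)=-131.7450° <0 so +360° → 228.2550° ≈ 228.3°
Leg 4: φ1=-1.1952416, φ2=0.5794947, Δφ=1.7747363, Δλ=-1.8099501 rad; a=sin²(Δφ/2)+cosφ1·cosφ2·sin²(Δλ/2)=0.7910679652; c=2·atan2(√a, √(1-a))=2.192149480; dist=6371·c=13966.184 ≈ 13966.2 km; running total=47215.1 km
Leg 4 bearing: y=sinΔλ·cosφ2=-0.81292484, x=cosφ1·sinφ2-sinφ1·cosφ2·cosΔλ=0.01646080; θ=atan2(y, x)=-88.8400° <0 so +360° → 271.1600° ≈ 271.2°
Leg 5: φ1=0.5794947, φ2=1.1585775, Δφ=0.5790828, Δλ=1.2934077 rad; a=sin²(Δφ/2)+cosφ1·cosφ2·sin²(Δλ/2)=0.2032334551; c=2·atan2(√a, √(1-a))=0.935354586; dist=6371·c=5959.144 ≈ 5959.1 km; running total=53174.2 km
Leg 5 bearing: y=sinΔλ·cosφ2=0.38532823, x=cosφ1·sinφ2-sinφ1·cosφ2·cosΔλ=0.70656962; θ=atan2(y, x)=28.6059° ≈ 28.6°
Leg 6: φ1=1.1585775, φ2=0.3289928, Δφ=-0.8295847, Δλ=2.7349589 rad; a=sin²(Δφ/2)+cosφ1·cosφ2·sin²(Δλ/2)=0.5261063086; c=2·atan2(√a, √(1-a))=1.623032696; dist=6371·c=10340.341 ≈ 10340.3 km; running total=63514.5 km
Leg 6 bearing: y=sinΔλ·cosφ2=0.37430743, x=cosφ1·sinφ2-sinφ1·cosφ2·cosΔλ=0.92583357; θ=atan2(y, x)=22.0131° ≈ 22.0°
Leg 7: φ1=0.3289928, φ2=1.2169378, Δφ=0.8879450, Δλ=1.1644366 rad; a=sin²(Δφ/2)+cosφ1·cosφ2·sin²(Δλ/2)=0.2836526822; c=2·atan2(√a, √(1-a))=1.123316763; dist=6371·c=7156.651 ≈ 7156.7 km; running total=70671.2 km
Leg 7 bearing: y=sinΔλ·cosφ2=0.31830126, x=cosφ1·sinφ2-sinφ1·cosφ2·cosΔλ=0.84348068; θ=atan2(y, x)=20.6748° ≈ 20.7°

Leg 1: dist=16285.9 km, bearing=285.3°
Leg 2: dist=14035.5 km, bearing=150.6°
Leg 3: dist=2927.5 km, bearing=228.3°
Leg 4: dist=13966.2 km, bearing=271.2°
Leg 5: dist=5959.1 km, bearing=28.6°
Leg 6: dist=10340.3 km, bearing=22.0°
Leg 7: dist=7156.7 km, bearing=20.7°
Total: 70671.2 km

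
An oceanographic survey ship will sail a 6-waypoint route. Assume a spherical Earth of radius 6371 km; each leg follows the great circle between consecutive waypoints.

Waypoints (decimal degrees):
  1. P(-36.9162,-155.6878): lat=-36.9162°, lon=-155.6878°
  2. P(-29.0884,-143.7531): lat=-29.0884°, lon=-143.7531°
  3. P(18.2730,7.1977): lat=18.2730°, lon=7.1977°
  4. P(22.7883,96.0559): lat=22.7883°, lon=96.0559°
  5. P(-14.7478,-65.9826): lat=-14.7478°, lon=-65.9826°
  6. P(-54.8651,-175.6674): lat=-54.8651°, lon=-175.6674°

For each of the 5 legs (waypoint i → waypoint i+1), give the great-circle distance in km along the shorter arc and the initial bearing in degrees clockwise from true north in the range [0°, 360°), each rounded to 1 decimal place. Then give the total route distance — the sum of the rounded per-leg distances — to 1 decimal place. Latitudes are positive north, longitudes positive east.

Leg 1: φ1=-0.6443092, φ2=-0.5076884, Δφ=0.1366209, Δλ=0.2082998 rad; a=sin²(Δφ/2)+cosφ1·cosφ2·sin²(Δλ/2)=0.0122103432; c=2·atan2(√a, √(1-a))=0.221453082; dist=6371·c=1410.878 ≈ 1410.9 km; running total=1410.9 km
Leg 1 bearing: y=sinΔλ·cosφ2=0.18071362, x=cosφ1·sinφ2-sinφ1·cosφ2·cosΔλ=0.12485027; θ=atan2(y, x)=55.3604° ≈ 55.4°
Leg 2: φ1=-0.5076884, φ2=0.3189240, Δφ=0.8266124, Δλ=2.6345885 rad; a=sin²(Δφ/2)+cosφ1·cosφ2·sin²(Δλ/2)=0.9389250127; c=2·atan2(√a, √(1-a))=2.642150822; dist=6371·c=16833.143 ≈ 16833.1 km; running total=18244.0 km
Leg 2 bearing: y=sinΔλ·cosφ2=0.46107528, x=cosφ1·sinφ2-sinφ1·cosφ2·cosΔλ=-0.12957204; θ=atan2(y, x)=105.6965° ≈ 105.7°
Leg 3: φ1=0.3189240, φ2=0.3977309, Δφ=0.0788069, Δλ=1.5508682 rad; a=sin²(Δφ/2)+cosφ1·cosφ2·sin²(Δλ/2)=0.4305552247; c=2·atan2(√a, √(1-a))=1.431456318; dist=6371·c=9119.808 ≈ 9119.8 km; running total=27363.8 km
Leg 3 bearing: y=sinΔλ·cosφ2=0.92175920, x=cosφ1·sinφ2-sinφ1·cosφ2·cosΔλ=0.36203544; θ=atan2(y, x)=68.5568° ≈ 68.6°
Leg 4: φ1=0.3977309, φ2=-0.2573977, Δφ=-0.6551285, Δλ=-2.8281053 rad; a=sin²(Δφ/2)+cosφ1·cosφ2·sin²(Δλ/2)=0.9733589324; c=2·atan2(√a, √(1-a))=2.813683703; dist=6371·c=17925.979 ≈ 17926.0 km; running total=45289.8 km
Leg 4 bearing: y=sinΔλ·cosφ2=-0.29821857, x=cosφ1·sinφ2-sinφ1·cosφ2·cosΔλ=0.12161812; θ=atan2(y, x)=-67.8136° <0 so +360° → 292.1864° ≈ 292.2°
Leg 5: φ1=-0.2573977, φ2=-0.9575766, Δφ=-0.7001790, Δλ=-1.9143609 rad; a=sin²(Δφ/2)+cosφ1·cosφ2·sin²(Δλ/2)=0.4896431906; c=2·atan2(√a, √(1-a))=1.550081227; dist=6371·c=9875.567 ≈ 9875.6 km; running total=55165.4 km
Leg 5 bearing: y=sinΔλ·cosφ2=-0.54187104, x=cosφ1·sinφ2-sinφ1·cosφ2·cosΔλ=-0.84020636; θ=atan2(y, x)=-147.1810° <0 so +360° → 212.8190° ≈ 212.8°

Leg 1: dist=1410.9 km, bearing=55.4°
Leg 2: dist=16833.1 km, bearing=105.7°
Leg 3: dist=9119.8 km, bearing=68.6°
Leg 4: dist=17926.0 km, bearing=292.2°
Leg 5: dist=9875.6 km, bearing=212.8°
Total: 55165.4 km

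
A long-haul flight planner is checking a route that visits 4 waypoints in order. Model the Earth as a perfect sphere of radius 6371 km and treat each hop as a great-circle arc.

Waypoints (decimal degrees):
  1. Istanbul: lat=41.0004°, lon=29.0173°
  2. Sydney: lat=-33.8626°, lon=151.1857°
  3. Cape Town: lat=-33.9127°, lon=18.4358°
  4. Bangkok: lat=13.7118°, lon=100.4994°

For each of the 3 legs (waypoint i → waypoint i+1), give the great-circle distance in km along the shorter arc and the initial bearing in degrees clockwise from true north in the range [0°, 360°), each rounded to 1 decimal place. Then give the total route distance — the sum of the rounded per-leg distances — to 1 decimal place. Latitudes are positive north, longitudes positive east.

Leg 1: dist=14940.6 km, bearing=100.5°
Leg 2: dist=11011.3 km, bearing=218.1°
Leg 3: dist=10140.9 km, bearing=74.2°
Total: 36092.8 km

Leg 1: φ1=0.7155920, φ2=-0.5910139, Δφ=-1.3066058, Δλ=2.1322408 rad; a=sin²(Δφ/2)+cosφ1·cosφ2·sin²(Δλ/2)=0.8496081647; c=2·atan2(√a, √(1-a))=2.345097054; dist=6371·c=14940.613 ≈ 14940.6 km; running total=14940.6 km
Leg 1 bearing: y=sinΔλ·cosφ2=0.70290258, x=cosφ1·sinφ2-sinφ1·cosφ2·cosΔλ=-0.13047790; θ=atan2(y, x)=100.5160° ≈ 100.5°
Leg 2: φ1=-0.5910139, φ2=-0.5918883, Δφ=-0.0008744, Δλ=-2.3169228 rad; a=sin²(Δφ/2)+cosφ1·cosφ2·sin²(Δλ/2)=0.5784471283; c=2·atan2(√a, √(1-a))=1.728341500; dist=6371·c=11011.264 ≈ 11011.3 km; running total=25951.9 km
Leg 2 bearing: y=sinΔλ·cosφ2=-0.60940689, x=cosφ1·sinφ2-sinφ1·cosφ2·cosΔλ=-0.77717915; θ=atan2(y, x)=-141.8991° <0 so +360° → 218.1009° ≈ 218.1°
Leg 3: φ1=-0.5918883, φ2=0.2393161, Δφ=0.8312043, Δλ=1.4322800 rad; a=sin²(Δφ/2)+cosφ1·cosφ2·sin²(Δλ/2)=0.5104651561; c=2·atan2(√a, √(1-a))=1.591728167; dist=6371·c=10140.900 ≈ 10140.9 km; running total=36092.8 km
Leg 3 bearing: y=sinΔλ·cosφ2=0.96219524, x=cosφ1·sinφ2-sinφ1·cosφ2·cosΔλ=0.27155523; θ=atan2(y, x)=74.2396° ≈ 74.2°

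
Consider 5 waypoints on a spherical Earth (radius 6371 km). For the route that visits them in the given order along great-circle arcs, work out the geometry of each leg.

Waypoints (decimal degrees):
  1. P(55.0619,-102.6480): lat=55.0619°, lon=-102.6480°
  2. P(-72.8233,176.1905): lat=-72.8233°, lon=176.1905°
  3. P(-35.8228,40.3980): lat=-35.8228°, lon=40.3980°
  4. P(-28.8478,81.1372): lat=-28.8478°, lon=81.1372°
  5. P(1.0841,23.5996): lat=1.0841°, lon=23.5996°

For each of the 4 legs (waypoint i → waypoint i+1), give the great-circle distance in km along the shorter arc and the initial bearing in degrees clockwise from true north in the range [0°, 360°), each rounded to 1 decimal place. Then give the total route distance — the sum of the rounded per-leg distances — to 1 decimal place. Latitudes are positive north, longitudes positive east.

Leg 1: dist=15480.5 km, bearing=206.5°
Leg 2: dist=7472.2 km, bearing=217.8°
Leg 3: dist=3876.7 km, bearing=90.3°
Leg 4: dist=6955.6 km, bearing=288.1°
Total: 33785.0 km

Leg 1: φ1=0.9610114, φ2=-1.2710064, Δφ=-2.2320178, Δλ=4.8666499 rad; a=sin²(Δφ/2)+cosφ1·cosφ2·sin²(Δλ/2)=0.8786109590; c=2·atan2(√a, √(1-a))=2.429845581; dist=6371·c=15480.546 ≈ 15480.5 km; running total=15480.5 km
Leg 1 bearing: y=sinΔλ·cosφ2=-0.29181274, x=cosφ1·sinφ2-sinφ1·cosφ2·cosΔλ=-0.58434604; θ=atan2(y, x)=-153.4632° <0 so +360° → 206.5368° ≈ 206.5°
Leg 2: φ1=-1.2710064, φ2=-0.6252258, Δφ=0.6457805, Δλ=-2.3700262 rad; a=sin²(Δφ/2)+cosφ1·cosφ2·sin²(Δλ/2)=0.3062347067; c=2·atan2(√a, √(1-a))=1.172844986; dist=6371·c=7472.195 ≈ 7472.2 km; running total=22952.7 km
Leg 2 bearing: y=sinΔλ·cosφ2=-0.56535915, x=cosφ1·sinφ2-sinφ1·cosφ2·cosΔλ=-0.72814084; θ=atan2(y, x)=-142.1727° <0 so +360° → 217.8273° ≈ 217.8°
Leg 3: φ1=-0.6252258, φ2=-0.5034891, Δφ=0.1217367, Δλ=0.7110332 rad; a=sin²(Δφ/2)+cosφ1·cosφ2·sin²(Δλ/2)=0.0897466392; c=2·atan2(√a, √(1-a))=0.608499431; dist=6371·c=3876.7499 ≈ 3876.7 km; running total=26829.4 km
Leg 3 bearing: y=sinΔλ·cosφ2=0.57163009, x=cosφ1·sinφ2-sinφ1·cosφ2·cosΔλ=-0.00278491; θ=atan2(y, x)=90.2791° ≈ 90.3°
Leg 4: φ1=-0.5034891, φ2=0.0189211, Δφ=0.5224102, Δλ=-1.0042206 rad; a=sin²(Δφ/2)+cosφ1·cosφ2·sin²(Δλ/2)=0.2695372593; c=2·atan2(√a, √(1-a))=1.091758543; dist=6371·c=6955.594 ≈ 6955.6 km; running total=33785.0 km
Leg 4 bearing: y=sinΔλ·cosφ2=-0.84359283, x=cosφ1·sinφ2-sinφ1·cosφ2·cosΔλ=0.27549742; θ=atan2(y, x)=-71.9142° <0 so +360° → 288.0858° ≈ 288.1°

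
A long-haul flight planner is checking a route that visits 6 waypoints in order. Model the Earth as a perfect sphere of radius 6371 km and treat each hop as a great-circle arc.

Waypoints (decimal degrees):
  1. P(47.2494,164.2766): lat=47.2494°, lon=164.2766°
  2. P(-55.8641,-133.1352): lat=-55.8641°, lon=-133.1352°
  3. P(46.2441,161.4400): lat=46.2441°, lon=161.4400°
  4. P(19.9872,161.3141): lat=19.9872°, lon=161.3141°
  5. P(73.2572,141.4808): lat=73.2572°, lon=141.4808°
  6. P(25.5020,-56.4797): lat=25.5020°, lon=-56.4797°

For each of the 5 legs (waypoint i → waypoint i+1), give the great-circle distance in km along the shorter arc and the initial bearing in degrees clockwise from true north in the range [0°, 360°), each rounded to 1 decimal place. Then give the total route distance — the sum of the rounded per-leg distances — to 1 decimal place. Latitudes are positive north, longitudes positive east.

Leg 1: dist=12856.6 km, bearing=146.5°
Leg 2: dist=12885.0 km, bearing=315.7°
Leg 3: dist=2919.7 km, bearing=180.3°
Leg 4: dist=6050.1 km, bearing=353.1°
Leg 5: dist=8951.8 km, bearing=16.4°
Total: 43663.2 km

Leg 1: φ1=0.8246576, φ2=-0.9750125, Δφ=-1.7996701, Δλ=-5.1908151 rad; a=sin²(Δφ/2)+cosφ1·cosφ2·sin²(Δλ/2)=0.7162155422; c=2·atan2(√a, √(1-a))=2.017983577; dist=6371·c=12856.573 ≈ 12856.6 km; running total=12856.6 km
Leg 1 bearing: y=sinΔλ·cosφ2=0.49815127, x=cosφ1·sinφ2-sinφ1·cosφ2·cosΔλ=-0.75156415; θ=atan2(y, x)=146.4628° ≈ 146.5°
Leg 2: φ1=-0.9750125, φ2=0.8071118, Δφ=1.7821243, Δλ=5.1413071 rad; a=sin²(Δφ/2)+cosφ1·cosφ2·sin²(Δλ/2)=0.7182233105; c=2·atan2(√a, √(1-a))=2.022441816; dist=6371·c=12884.977 ≈ 12885.0 km; running total=25741.6 km
Leg 2 bearing: y=sinΔλ·cosφ2=-0.62894082, x=cosφ1·sinφ2-sinφ1·cosφ2·cosΔλ=0.64338774; θ=atan2(y, x)=-44.3495° <0 so +360° → 315.6505° ≈ 315.7°
Leg 3: φ1=0.8071118, φ2=0.3488424, Δφ=-0.4582694, Δλ=-0.0021974 rad; a=sin²(Δφ/2)+cosφ1·cosφ2·sin²(Δλ/2)=0.0515910489; c=2·atan2(√a, √(1-a))=0.458272903; dist=6371·c=2919.657 ≈ 2919.7 km; running total=28661.3 km
Leg 3 bearing: y=sinΔλ·cosφ2=-0.00206502, x=cosφ1·sinφ2-sinφ1·cosφ2·cosΔλ=-0.44239506; θ=atan2(y, x)=-179.7326° <0 so +360° → 180.2674° ≈ 180.3°
Leg 4: φ1=0.3488424, φ2=1.2785793, Δφ=0.9297369, Δλ=-0.3461564 rad; a=sin²(Δφ/2)+cosφ1·cosφ2·sin²(Δλ/2)=0.2090067558; c=2·atan2(√a, √(1-a))=0.949626956; dist=6371·c=6050.073 ≈ 6050.1 km; running total=34711.4 km
Leg 4 bearing: y=sinΔλ·cosφ2=-0.09773976, x=cosφ1·sinφ2-sinφ1·cosφ2·cosΔλ=0.80730333; θ=atan2(y, x)=-6.9032° <0 so +360° → 353.0968° ≈ 353.1°
Leg 5: φ1=1.2785793, φ2=0.4450939, Δφ=-0.8334855, Δλ=-3.4550625 rad; a=sin²(Δφ/2)+cosφ1·cosφ2·sin²(Δλ/2)=0.4175237561; c=2·atan2(√a, √(1-a))=1.405086488; dist=6371·c=8951.806 ≈ 8951.8 km; running total=43663.2 km
Leg 5 bearing: y=sinΔλ·cosφ2=0.27831770, x=cosφ1·sinφ2-sinφ1·cosφ2·cosΔλ=0.94621876; θ=atan2(y, x)=16.3905° ≈ 16.4°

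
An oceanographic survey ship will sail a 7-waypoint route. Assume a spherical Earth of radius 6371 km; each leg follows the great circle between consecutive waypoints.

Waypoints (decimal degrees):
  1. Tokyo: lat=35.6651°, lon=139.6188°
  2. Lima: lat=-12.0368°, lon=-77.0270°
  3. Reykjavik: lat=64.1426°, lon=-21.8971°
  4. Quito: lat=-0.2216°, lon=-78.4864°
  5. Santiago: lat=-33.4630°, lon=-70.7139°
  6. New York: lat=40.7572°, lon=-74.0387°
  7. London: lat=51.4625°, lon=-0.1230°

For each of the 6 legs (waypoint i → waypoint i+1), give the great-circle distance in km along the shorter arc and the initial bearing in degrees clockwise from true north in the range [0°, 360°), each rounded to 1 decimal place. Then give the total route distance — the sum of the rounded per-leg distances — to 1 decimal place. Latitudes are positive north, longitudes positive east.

Leg 1: φ1=0.6224734, φ2=-0.2100818, Δφ=-0.8325552, Δλ=-3.7811825 rad; a=sin²(Δφ/2)+cosφ1·cosφ2·sin²(Δλ/2)=0.8795546948; c=2·atan2(√a, √(1-a))=2.432740205; dist=6371·c=15498.988 ≈ 15499.0 km; running total=15499.0 km
Leg 1 bearing: y=sinΔλ·cosφ2=0.58374364, x=cosφ1·sinφ2-sinφ1·cosφ2·cosΔλ=0.28809079; θ=atan2(y, x)=63.7326° ≈ 63.7°
Leg 2: φ1=-0.2100818, φ2=1.1194996, Δφ=1.3295814, Δλ=0.9621983 rad; a=sin²(Δφ/2)+cosφ1·cosφ2·sin²(Δλ/2)=0.4718992928; c=2·atan2(√a, √(1-a))=1.514565284; dist=6371·c=9649.295 ≈ 9649.3 km; running total=25148.3 km
Leg 2 bearing: y=sinΔλ·cosφ2=0.35782533, x=cosφ1·sinφ2-sinφ1·cosφ2·cosΔλ=0.93209572; θ=atan2(y, x)=21.0015° ≈ 21.0°
Leg 3: φ1=1.1194996, φ2=-0.0038676, Δφ=-1.1233672, Δλ=-0.9876696 rad; a=sin²(Δφ/2)+cosφ1·cosφ2·sin²(Δλ/2)=0.3816657487; c=2·atan2(√a, √(1-a))=1.331860827; dist=6371·c=8485.285 ≈ 8485.3 km; running total=33633.6 km
Leg 3 bearing: y=sinΔλ·cosφ2=-0.83473880, x=cosφ1·sinφ2-sinφ1·cosφ2·cosΔλ=-0.49719126; θ=atan2(y, x)=-120.7791° <0 so +360° → 239.2209° ≈ 239.2°
Leg 4: φ1=-0.0038676, φ2=-0.5840395, Δφ=-0.5801719, Δλ=0.1356557 rad; a=sin²(Δφ/2)+cosφ1·cosφ2·sin²(Δλ/2)=0.0856478964; c=2·atan2(√a, √(1-a))=0.594007837; dist=6371·c=3784.424 ≈ 3784.4 km; running total=37418.0 km
Leg 4 bearing: y=sinΔλ·cosφ2=0.11282292, x=cosφ1·sinφ2-sinφ1·cosφ2·cosΔλ=-0.54819734; θ=atan2(y, x)=168.3705° ≈ 168.4°
Leg 5: φ1=-0.5840395, φ2=0.7113473, Δφ=1.2953869, Δλ=-0.0580287 rad; a=sin²(Δφ/2)+cosφ1·cosφ2·sin²(Δλ/2)=0.3645613282; c=2·atan2(√a, √(1-a))=1.296491994; dist=6371·c=8259.950 ≈ 8260.0 km; running total=45678.0 km
Leg 5 bearing: y=sinΔλ·cosφ2=-0.04393109, x=cosφ1·sinφ2-sinφ1·cosφ2·cosΔλ=0.96161090; θ=atan2(y, x)=-2.6157° <0 so +360° → 357.3843° ≈ 357.4°
Leg 6: φ1=0.7113473, φ2=0.8981901, Δφ=0.1868427, Δλ=1.2900723 rad; a=sin²(Δφ/2)+cosφ1·cosφ2·sin²(Δλ/2)=0.1792935291; c=2·atan2(√a, √(1-a))=0.874457780; dist=6371·c=5571.171 ≈ 5571.2 km; running total=51249.2 km
Leg 6 bearing: y=sinΔλ·cosφ2=0.59863840, x=cosφ1·sinφ2-sinφ1·cosφ2·cosΔλ=0.47981402; θ=atan2(y, x)=51.2875° ≈ 51.3°

Leg 1: dist=15499.0 km, bearing=63.7°
Leg 2: dist=9649.3 km, bearing=21.0°
Leg 3: dist=8485.3 km, bearing=239.2°
Leg 4: dist=3784.4 km, bearing=168.4°
Leg 5: dist=8260.0 km, bearing=357.4°
Leg 6: dist=5571.2 km, bearing=51.3°
Total: 51249.2 km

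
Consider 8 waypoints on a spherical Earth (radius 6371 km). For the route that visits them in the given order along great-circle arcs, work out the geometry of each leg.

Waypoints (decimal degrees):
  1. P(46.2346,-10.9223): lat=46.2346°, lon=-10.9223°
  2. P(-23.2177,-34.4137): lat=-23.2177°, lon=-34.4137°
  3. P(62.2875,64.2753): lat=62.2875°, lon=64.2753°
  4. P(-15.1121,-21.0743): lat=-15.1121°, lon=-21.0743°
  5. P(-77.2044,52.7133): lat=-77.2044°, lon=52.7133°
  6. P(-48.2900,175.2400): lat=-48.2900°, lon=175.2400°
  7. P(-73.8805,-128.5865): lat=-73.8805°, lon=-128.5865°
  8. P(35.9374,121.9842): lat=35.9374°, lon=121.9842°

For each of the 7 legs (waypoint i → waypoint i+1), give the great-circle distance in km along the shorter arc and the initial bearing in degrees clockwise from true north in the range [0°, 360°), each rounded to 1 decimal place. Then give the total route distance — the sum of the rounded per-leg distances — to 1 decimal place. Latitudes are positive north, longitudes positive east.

Leg 1: φ1=0.8069460, φ2=-0.4052253, Δφ=-1.2121713, Δλ=-0.4100023 rad; a=sin²(Δφ/2)+cosφ1·cosφ2·sin²(Δλ/2)=0.3508494204; c=2·atan2(√a, √(1-a))=1.267884044; dist=6371·c=8077.689 ≈ 8077.7 km; running total=8077.7 km
Leg 1 bearing: y=sinΔλ·cosφ2=-0.36632931, x=cosφ1·sinφ2-sinφ1·cosφ2·cosΔλ=-0.88137350; θ=atan2(y, x)=-157.4305° <0 so +360° → 202.5695° ≈ 202.6°
Leg 2: φ1=-0.4052253, φ2=1.0871220, Δφ=1.4923473, Δλ=1.7224480 rad; a=sin²(Δφ/2)+cosφ1·cosφ2·sin²(Δλ/2)=0.7067844184; c=2·atan2(√a, √(1-a))=1.997166677; dist=6371·c=12723.949 ≈ 12723.9 km; running total=20801.6 km
Leg 2 bearing: y=sinΔλ·cosφ2=0.45969795, x=cosφ1·sinφ2-sinφ1·cosφ2·cosΔλ=0.78589988; θ=atan2(y, x)=30.3247° ≈ 30.3°
Leg 3: φ1=1.0871220, φ2=-0.2637559, Δφ=-1.3508779, Δλ=-1.4896315 rad; a=sin²(Δφ/2)+cosφ1·cosφ2·sin²(Δλ/2)=0.5972019565; c=2·atan2(√a, √(1-a))=1.766446060; dist=6371·c=11254.028 ≈ 11254.0 km; running total=32055.6 km
Leg 3 bearing: y=sinΔλ·cosφ2=-0.96223939, x=cosφ1·sinφ2-sinφ1·cosφ2·cosΔλ=-0.19053209; θ=atan2(y, x)=-101.2002° <0 so +360° → 258.7998° ≈ 258.8°
Leg 4: φ1=-0.2637559, φ2=-1.3474710, Δφ=-1.0837151, Δλ=1.2878366 rad; a=sin²(Δφ/2)+cosφ1·cosφ2·sin²(Δλ/2)=0.3430345782; c=2·atan2(√a, √(1-a))=1.251465967; dist=6371·c=7973.090 ≈ 7973.1 km; running total=40028.7 km
Leg 4 bearing: y=sinΔλ·cosφ2=0.21266633, x=cosφ1·sinφ2-sinφ1·cosφ2·cosΔλ=-0.92532181; θ=atan2(y, x)=167.0565° ≈ 167.1°
Leg 5: φ1=-1.3474710, φ2=-0.8428195, Δφ=0.5046515, Δλ=2.1384943 rad; a=sin²(Δφ/2)+cosφ1·cosφ2·sin²(Δλ/2)=0.1756255374; c=2·atan2(√a, √(1-a))=0.864857027; dist=6371·c=5510.004 ≈ 5510.0 km; running total=45538.7 km
Leg 5 bearing: y=sinΔλ·cosφ2=0.56099283, x=cosφ1·sinφ2-sinφ1·cosφ2·cosΔλ=-0.51420995; θ=atan2(y, x)=132.5086° ≈ 132.5°
Leg 6: φ1=-0.8428195, φ2=-1.2894580, Δφ=-0.4466385, Δλ=-5.3027728 rad; a=sin²(Δφ/2)+cosφ1·cosφ2·sin²(Δλ/2)=0.0899955857; c=2·atan2(√a, √(1-a))=0.609369883; dist=6371·c=3882.296 ≈ 3882.3 km; running total=49421.0 km
Leg 6 bearing: y=sinΔλ·cosφ2=0.23064442, x=cosφ1·sinφ2-sinφ1·cosφ2·cosΔλ=-0.52382122; θ=atan2(y, x)=156.2356° ≈ 156.2°
Leg 7: φ1=-1.2894580, φ2=0.6272260, Δφ=1.9166839, Δλ=4.3732837 rad; a=sin²(Δφ/2)+cosφ1·cosφ2·sin²(Δλ/2)=0.8193016897; c=2·atan2(√a, √(1-a))=2.263478336; dist=6371·c=14420.620 ≈ 14420.6 km; running total=63841.6 km
Leg 7 bearing: y=sinΔλ·cosφ2=-0.76355081, x=cosφ1·sinφ2-sinφ1·cosφ2·cosΔλ=-0.09579082; θ=atan2(y, x)=-97.1507° <0 so +360° → 262.8493° ≈ 262.8°

Leg 1: dist=8077.7 km, bearing=202.6°
Leg 2: dist=12723.9 km, bearing=30.3°
Leg 3: dist=11254.0 km, bearing=258.8°
Leg 4: dist=7973.1 km, bearing=167.1°
Leg 5: dist=5510.0 km, bearing=132.5°
Leg 6: dist=3882.3 km, bearing=156.2°
Leg 7: dist=14420.6 km, bearing=262.8°
Total: 63841.6 km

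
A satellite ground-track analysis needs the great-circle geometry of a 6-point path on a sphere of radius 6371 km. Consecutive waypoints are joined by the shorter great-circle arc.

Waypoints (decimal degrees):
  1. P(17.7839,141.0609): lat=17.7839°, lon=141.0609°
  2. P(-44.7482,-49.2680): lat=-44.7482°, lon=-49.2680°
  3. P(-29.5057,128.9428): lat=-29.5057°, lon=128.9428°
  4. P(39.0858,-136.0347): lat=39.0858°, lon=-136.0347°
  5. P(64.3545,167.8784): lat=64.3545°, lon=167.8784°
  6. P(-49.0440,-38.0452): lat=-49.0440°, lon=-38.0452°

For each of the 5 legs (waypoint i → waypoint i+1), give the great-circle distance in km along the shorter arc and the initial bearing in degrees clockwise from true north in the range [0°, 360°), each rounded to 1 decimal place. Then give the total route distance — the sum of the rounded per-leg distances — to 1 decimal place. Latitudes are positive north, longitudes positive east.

Leg 1: dist=16866.3 km, bearing=164.4°
Leg 2: dist=11756.4 km, bearing=178.4°
Leg 3: dist=12419.9 km, bearing=56.3°
Leg 4: dist=4548.3 km, bearing=326.7°
Leg 5: dist=17722.7 km, bearing=54.5°
Total: 63313.6 km

Leg 1: φ1=0.3103876, φ2=-0.7810034, Δφ=-1.0913910, Δλ=-3.3218660 rad; a=sin²(Δφ/2)+cosφ1·cosφ2·sin²(Δλ/2)=0.9401650384; c=2·atan2(√a, √(1-a))=2.647353912; dist=6371·c=16866.292 ≈ 16866.3 km; running total=16866.3 km
Leg 1 bearing: y=sinΔλ·cosφ2=0.12733911, x=cosφ1·sinφ2-sinφ1·cosφ2·cosΔλ=-0.45695044; θ=atan2(y, x)=164.4284° ≈ 164.4°
Leg 2: φ1=-0.7810034, φ2=-0.5149716, Δφ=0.2660318, Δλ=3.1103652 rad; a=sin²(Δφ/2)+cosφ1·cosφ2·sin²(Δλ/2)=0.6355367957; c=2·atan2(√a, √(1-a))=1.845304535; dist=6371·c=11756.435 ≈ 11756.4 km; running total=28622.7 km
Leg 2 bearing: y=sinΔλ·cosφ2=0.02717303, x=cosφ1·sinφ2-sinφ1·cosφ2·cosΔλ=-0.96217500; θ=atan2(y, x)=178.3823° ≈ 178.4°
Leg 3: φ1=-0.5149716, φ2=0.6821759, Δφ=1.1971475, Δλ=-4.6247298 rad; a=sin²(Δφ/2)+cosφ1·cosφ2·sin²(Δλ/2)=0.6848302338; c=2·atan2(√a, √(1-a))=1.949439905; dist=6371·c=12419.882 ≈ 12419.9 km; running total=41042.6 km
Leg 3 bearing: y=sinΔλ·cosφ2=0.77322238, x=cosφ1·sinφ2-sinφ1·cosφ2·cosΔλ=0.51524586; θ=atan2(y, x)=56.3220° ≈ 56.3°
Leg 4: φ1=0.6821759, φ2=1.1231979, Δφ=0.4410220, Δλ=5.3042842 rad; a=sin²(Δφ/2)+cosφ1·cosφ2·sin²(Δλ/2)=0.1220961639; c=2·atan2(√a, √(1-a))=0.713909608; dist=6371·c=4548.318 ≈ 4548.3 km; running total=45590.9 km
Leg 4 bearing: y=sinΔλ·cosφ2=-0.35917559, x=cosφ1·sinφ2-sinφ1·cosφ2·cosΔλ=0.54749215; θ=atan2(y, x)=-33.2664° <0 so +360° → 326.7336° ≈ 326.7°
Leg 5: φ1=1.1231979, φ2=-0.8559793, Δφ=-1.9791772, Δλ=-3.5940448 rad; a=sin²(Δφ/2)+cosφ1·cosφ2·sin²(Δλ/2)=0.9679816341; c=2·atan2(√a, √(1-a))=2.781781317; dist=6371·c=17722.729 ≈ 17722.7 km; running total=63313.6 km
Leg 5 bearing: y=sinΔλ·cosφ2=0.28655736, x=cosφ1·sinφ2-sinφ1·cosφ2·cosΔλ=0.20459140; θ=atan2(y, x)=54.4746° ≈ 54.5°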